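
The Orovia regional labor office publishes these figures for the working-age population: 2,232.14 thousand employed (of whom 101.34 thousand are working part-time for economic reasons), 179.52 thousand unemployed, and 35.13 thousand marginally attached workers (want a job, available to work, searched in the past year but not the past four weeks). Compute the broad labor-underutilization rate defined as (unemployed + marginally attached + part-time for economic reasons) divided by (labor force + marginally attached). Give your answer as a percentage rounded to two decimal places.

Broad underutilization rate ≈ 12.91%.

Labor force = 2,232.14 + 179.52 = 2,411.66 thousand.
Numerator = 179.52 + 35.13 + 101.34 = 315.99 thousand.
Denominator = 2,411.66 + 35.13 = 2,446.79 thousand.
Broad rate = 315.99 / 2,446.79 = 12.91%.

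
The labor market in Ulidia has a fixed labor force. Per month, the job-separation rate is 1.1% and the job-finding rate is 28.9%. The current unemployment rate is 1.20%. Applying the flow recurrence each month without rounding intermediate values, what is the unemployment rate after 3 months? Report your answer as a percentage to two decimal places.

With a fixed labor force, u_{t+1} = u_t + s·(1−u_t) − f·u_t = u_t·(1−s−f) + s.
Here 1−s−f = 0.700 and s = 0.011.
u_1 = 0.012000 × 0.700 + 0.011 = 0.019400.
u_2 = 0.019400 × 0.700 + 0.011 = 0.024580.
u_3 = 0.024580 × 0.700 + 0.011 = 0.028206.

Unemployment rate after three months ≈ 2.82%.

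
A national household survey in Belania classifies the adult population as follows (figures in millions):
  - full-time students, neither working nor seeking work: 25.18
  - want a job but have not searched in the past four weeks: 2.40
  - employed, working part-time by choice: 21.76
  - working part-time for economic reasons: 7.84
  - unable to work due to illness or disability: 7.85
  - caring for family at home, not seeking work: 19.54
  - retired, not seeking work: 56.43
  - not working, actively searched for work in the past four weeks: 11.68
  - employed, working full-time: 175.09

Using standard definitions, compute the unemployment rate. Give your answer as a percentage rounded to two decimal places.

Unemployment rate ≈ 5.40%.

Employed = 21.76 + 7.84 + 175.09 = 204.69 million (anyone who worked, including part-time for economic reasons, counts as employed).
Unemployed = 11.68 million.
Labor force = 204.69 + 11.68 = 216.37 million.
Unemployment rate = 11.68 / 216.37 = 5.40%.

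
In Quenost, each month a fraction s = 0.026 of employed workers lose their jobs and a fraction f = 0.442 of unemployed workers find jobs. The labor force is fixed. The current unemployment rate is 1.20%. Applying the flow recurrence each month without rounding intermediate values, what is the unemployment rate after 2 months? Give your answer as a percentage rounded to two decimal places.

Unemployment rate after two months ≈ 4.32%.

With a fixed labor force, u_{t+1} = u_t + s·(1−u_t) − f·u_t = u_t·(1−s−f) + s.
Here 1−s−f = 0.532 and s = 0.026.
u_1 = 0.012000 × 0.532 + 0.026 = 0.032384.
u_2 = 0.032384 × 0.532 + 0.026 = 0.043228.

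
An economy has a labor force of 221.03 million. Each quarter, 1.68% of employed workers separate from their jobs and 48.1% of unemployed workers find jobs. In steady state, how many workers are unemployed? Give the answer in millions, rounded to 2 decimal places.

About 7.46 million are unemployed in steady state.

Steady-state unemployment rate u* = s/(s+f) = 1.68/(1.68+48.1) = 0.033748.
Unemployed = u* × labor force = 0.033748 × 221.03 ≈ 7.46 million.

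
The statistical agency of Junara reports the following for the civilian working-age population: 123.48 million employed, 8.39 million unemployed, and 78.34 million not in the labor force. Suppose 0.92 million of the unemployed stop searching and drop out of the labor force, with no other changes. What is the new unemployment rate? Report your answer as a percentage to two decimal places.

New unemployment rate ≈ 5.70%.

Initially, labor force = 123.48 + 8.39 = 131.87 million, so u = 8.39/131.87 = 6.36%.
After the change, unemployed and labor force both fall by 0.92 → E = 123.48, U = 7.47, labor force = 130.95 million.
New unemployment rate = 7.47 / 130.95 = 5.70%.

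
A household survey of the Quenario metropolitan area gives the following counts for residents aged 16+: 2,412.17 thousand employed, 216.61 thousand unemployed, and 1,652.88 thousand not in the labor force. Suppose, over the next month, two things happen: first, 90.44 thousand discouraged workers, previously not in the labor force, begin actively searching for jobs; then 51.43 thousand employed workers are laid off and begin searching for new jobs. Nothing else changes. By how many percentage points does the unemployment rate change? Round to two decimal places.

The unemployment rate changes by +4.94 percentage points.

Initially, labor force = 2,412.17 + 216.61 = 2,628.78 thousand, so u = 216.61/2,628.78 = 8.24%.
After the first change, unemployed and labor force both rise by 90.44 → E = 2,412.17, U = 307.05, labor force = 2,719.22 thousand.
After the second change, employed falls and unemployed rises by 51.43; labor force unchanged → E = 2,360.74, U = 358.48, labor force = 2,719.22 thousand.
New unemployment rate = 358.48 / 2,719.22 = 13.18%.
Change = 13.18% − 8.24% = +4.94 percentage points.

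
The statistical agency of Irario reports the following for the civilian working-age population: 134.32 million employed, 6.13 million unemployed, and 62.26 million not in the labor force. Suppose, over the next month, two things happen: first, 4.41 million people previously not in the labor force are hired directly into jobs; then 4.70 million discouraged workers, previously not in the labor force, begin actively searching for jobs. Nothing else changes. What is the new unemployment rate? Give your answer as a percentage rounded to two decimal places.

New unemployment rate ≈ 7.24%.

Initially, labor force = 134.32 + 6.13 = 140.45 million, so u = 6.13/140.45 = 4.36%.
After the first change, employed and labor force both rise by 4.41; unemployed unchanged → E = 138.73, U = 6.13, labor force = 144.86 million.
After the second change, unemployed and labor force both rise by 4.70 → E = 138.73, U = 10.83, labor force = 149.56 million.
New unemployment rate = 10.83 / 149.56 = 7.24%.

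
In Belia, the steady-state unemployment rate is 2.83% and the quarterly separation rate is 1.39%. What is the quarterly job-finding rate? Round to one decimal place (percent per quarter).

Job-finding rate ≈ 47.7% per quarter.

From u* = s/(s+f): f = s·(1−u)/u.
f = 1.39 × (1 − 0.0283) / 0.0283 = 1.3507 / 0.0283 ≈ 47.7% per quarter.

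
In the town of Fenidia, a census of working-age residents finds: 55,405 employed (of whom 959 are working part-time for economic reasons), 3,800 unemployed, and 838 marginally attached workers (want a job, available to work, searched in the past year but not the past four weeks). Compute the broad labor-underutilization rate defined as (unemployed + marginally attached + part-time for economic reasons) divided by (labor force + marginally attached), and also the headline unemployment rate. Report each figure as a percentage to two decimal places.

Broad underutilization rate ≈ 9.32%; headline unemployment rate ≈ 6.42%.

Labor force = 55,405 + 3,800 = 59,205.
Numerator = 3,800 + 838 + 959 = 5,597.
Denominator = 59,205 + 838 = 60,043.
Broad rate = 5,597 / 60,043 = 9.32%.
Headline unemployment rate = 3,800 / 59,205 = 6.42%.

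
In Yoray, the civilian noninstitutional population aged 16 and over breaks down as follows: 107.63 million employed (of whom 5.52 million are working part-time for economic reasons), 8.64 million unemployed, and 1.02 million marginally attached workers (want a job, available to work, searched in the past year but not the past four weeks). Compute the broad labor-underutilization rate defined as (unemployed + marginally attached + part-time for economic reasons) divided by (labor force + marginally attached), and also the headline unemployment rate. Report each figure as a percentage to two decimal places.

Labor force = 107.63 + 8.64 = 116.27 million.
Numerator = 8.64 + 1.02 + 5.52 = 15.18 million.
Denominator = 116.27 + 1.02 = 117.29 million.
Broad rate = 15.18 / 117.29 = 12.94%.
Headline unemployment rate = 8.64 / 116.27 = 7.43%.

Broad underutilization rate ≈ 12.94%; headline unemployment rate ≈ 7.43%.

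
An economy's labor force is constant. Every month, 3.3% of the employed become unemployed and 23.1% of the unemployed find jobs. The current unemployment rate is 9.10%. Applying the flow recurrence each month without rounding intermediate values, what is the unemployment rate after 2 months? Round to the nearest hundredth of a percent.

Unemployment rate after two months ≈ 10.66%.

With a fixed labor force, u_{t+1} = u_t + s·(1−u_t) − f·u_t = u_t·(1−s−f) + s.
Here 1−s−f = 0.736 and s = 0.033.
u_1 = 0.091000 × 0.736 + 0.033 = 0.099976.
u_2 = 0.099976 × 0.736 + 0.033 = 0.106582.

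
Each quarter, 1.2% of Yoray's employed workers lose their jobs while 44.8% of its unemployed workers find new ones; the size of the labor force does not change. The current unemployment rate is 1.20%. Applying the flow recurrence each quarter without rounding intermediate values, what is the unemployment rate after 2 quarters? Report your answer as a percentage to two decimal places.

Unemployment rate after two quarters ≈ 2.20%.

With a fixed labor force, u_{t+1} = u_t + s·(1−u_t) − f·u_t = u_t·(1−s−f) + s.
Here 1−s−f = 0.540 and s = 0.012.
u_1 = 0.012000 × 0.540 + 0.012 = 0.018480.
u_2 = 0.018480 × 0.540 + 0.012 = 0.021979.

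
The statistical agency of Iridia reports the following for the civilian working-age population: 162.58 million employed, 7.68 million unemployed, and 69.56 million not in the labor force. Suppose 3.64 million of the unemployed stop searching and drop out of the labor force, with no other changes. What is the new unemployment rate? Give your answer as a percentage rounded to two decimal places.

New unemployment rate ≈ 2.42%.

Initially, labor force = 162.58 + 7.68 = 170.26 million, so u = 7.68/170.26 = 4.51%.
After the change, unemployed and labor force both fall by 3.64 → E = 162.58, U = 4.04, labor force = 166.62 million.
New unemployment rate = 4.04 / 166.62 = 2.42%.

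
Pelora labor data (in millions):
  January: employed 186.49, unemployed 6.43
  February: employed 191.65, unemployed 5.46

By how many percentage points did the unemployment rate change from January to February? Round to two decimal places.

The unemployment rate changed by −0.56 percentage points.

January: labor force = 186.49 + 6.43 = 192.92; u = 6.43/192.92 = 3.33%.
February: labor force = 191.65 + 5.46 = 197.11; u = 5.46/197.11 = 2.77%.
Change = 2.77% − 3.33% = −0.56 pp.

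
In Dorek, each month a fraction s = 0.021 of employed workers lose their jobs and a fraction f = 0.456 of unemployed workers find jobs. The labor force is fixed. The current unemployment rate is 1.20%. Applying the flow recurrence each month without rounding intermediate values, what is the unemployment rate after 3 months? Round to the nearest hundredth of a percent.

Unemployment rate after three months ≈ 3.94%.

With a fixed labor force, u_{t+1} = u_t + s·(1−u_t) − f·u_t = u_t·(1−s−f) + s.
Here 1−s−f = 0.523 and s = 0.021.
u_1 = 0.012000 × 0.523 + 0.021 = 0.027276.
u_2 = 0.027276 × 0.523 + 0.021 = 0.035265.
u_3 = 0.035265 × 0.523 + 0.021 = 0.039444.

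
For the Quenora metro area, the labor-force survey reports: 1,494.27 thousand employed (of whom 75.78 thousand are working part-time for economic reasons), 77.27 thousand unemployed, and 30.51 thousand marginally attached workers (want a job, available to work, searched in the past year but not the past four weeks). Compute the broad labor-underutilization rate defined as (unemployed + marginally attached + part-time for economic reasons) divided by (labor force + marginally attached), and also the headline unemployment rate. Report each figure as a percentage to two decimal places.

Broad underutilization rate ≈ 11.46%; headline unemployment rate ≈ 4.92%.

Labor force = 1,494.27 + 77.27 = 1,571.54 thousand.
Numerator = 77.27 + 30.51 + 75.78 = 183.56 thousand.
Denominator = 1,571.54 + 30.51 = 1,602.05 thousand.
Broad rate = 183.56 / 1,602.05 = 11.46%.
Headline unemployment rate = 77.27 / 1,571.54 = 4.92%.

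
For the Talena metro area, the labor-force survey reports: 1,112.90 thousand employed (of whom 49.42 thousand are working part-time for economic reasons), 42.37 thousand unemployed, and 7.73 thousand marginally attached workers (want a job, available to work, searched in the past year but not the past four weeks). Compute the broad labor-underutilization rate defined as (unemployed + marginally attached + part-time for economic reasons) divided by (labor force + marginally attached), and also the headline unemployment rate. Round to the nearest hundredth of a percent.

Labor force = 1,112.90 + 42.37 = 1,155.27 thousand.
Numerator = 42.37 + 7.73 + 49.42 = 99.52 thousand.
Denominator = 1,155.27 + 7.73 = 1,163.00 thousand.
Broad rate = 99.52 / 1,163.00 = 8.56%.
Headline unemployment rate = 42.37 / 1,155.27 = 3.67%.

Broad underutilization rate ≈ 8.56%; headline unemployment rate ≈ 3.67%.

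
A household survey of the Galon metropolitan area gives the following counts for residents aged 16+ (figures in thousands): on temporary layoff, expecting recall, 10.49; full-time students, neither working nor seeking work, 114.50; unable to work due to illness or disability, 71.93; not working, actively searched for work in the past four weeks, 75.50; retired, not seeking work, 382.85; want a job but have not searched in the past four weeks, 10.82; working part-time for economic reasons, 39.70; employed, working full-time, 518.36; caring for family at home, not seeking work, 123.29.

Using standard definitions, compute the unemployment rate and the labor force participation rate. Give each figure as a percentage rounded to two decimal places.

Unemployment rate ≈ 13.35%; labor force participation rate ≈ 47.80%.

Employed = 39.70 + 518.36 = 558.06 thousand (anyone who worked, including part-time for economic reasons, counts as employed).
Unemployed = 10.49 + 75.50 = 85.99 thousand (jobless and actively searching, or on temporary layoff).
Labor force = 558.06 + 85.99 = 644.05 thousand.
Not in labor force = 114.50 + 71.93 + 382.85 + 10.82 + 123.29 = 703.39 thousand (those not working and not actively searching are outside the labor force — including those who want a job but have given up searching).
Civilian working-age population = 644.05 + 703.39 = 1,347.44 thousand.
Unemployment rate = 85.99 / 644.05 = 13.35%.
Labor force participation rate = 644.05 / 1,347.44 = 47.80%.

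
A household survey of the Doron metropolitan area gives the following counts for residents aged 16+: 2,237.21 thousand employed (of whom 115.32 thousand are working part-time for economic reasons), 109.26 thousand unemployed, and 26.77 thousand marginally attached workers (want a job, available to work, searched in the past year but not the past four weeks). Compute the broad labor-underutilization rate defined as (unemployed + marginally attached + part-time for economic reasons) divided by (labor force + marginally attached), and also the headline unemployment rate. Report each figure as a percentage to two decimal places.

Labor force = 2,237.21 + 109.26 = 2,346.47 thousand.
Numerator = 109.26 + 26.77 + 115.32 = 251.35 thousand.
Denominator = 2,346.47 + 26.77 = 2,373.24 thousand.
Broad rate = 251.35 / 2,373.24 = 10.59%.
Headline unemployment rate = 109.26 / 2,346.47 = 4.66%.

Broad underutilization rate ≈ 10.59%; headline unemployment rate ≈ 4.66%.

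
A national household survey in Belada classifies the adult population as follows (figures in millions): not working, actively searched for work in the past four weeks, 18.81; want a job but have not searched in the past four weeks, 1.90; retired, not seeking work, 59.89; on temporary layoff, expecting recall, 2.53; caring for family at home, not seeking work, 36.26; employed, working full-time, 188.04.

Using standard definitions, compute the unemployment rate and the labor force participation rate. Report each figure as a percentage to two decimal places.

Unemployment rate ≈ 10.19%; labor force participation rate ≈ 68.11%.

Employed = 188.04 million.
Unemployed = 18.81 + 2.53 = 21.34 million (jobless and actively searching, or on temporary layoff).
Labor force = 188.04 + 21.34 = 209.38 million.
Not in labor force = 1.90 + 59.89 + 36.26 = 98.05 million (those not working and not actively searching are outside the labor force — including those who want a job but have given up searching).
Civilian working-age population = 209.38 + 98.05 = 307.43 million.
Unemployment rate = 21.34 / 209.38 = 10.19%.
Labor force participation rate = 209.38 / 307.43 = 68.11%.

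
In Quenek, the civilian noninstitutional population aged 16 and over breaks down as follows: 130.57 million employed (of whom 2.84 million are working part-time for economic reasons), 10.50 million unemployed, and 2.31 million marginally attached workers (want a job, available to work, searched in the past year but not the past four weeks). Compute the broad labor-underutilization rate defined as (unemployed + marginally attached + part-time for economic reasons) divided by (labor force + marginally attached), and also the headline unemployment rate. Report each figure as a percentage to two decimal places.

Labor force = 130.57 + 10.50 = 141.07 million.
Numerator = 10.50 + 2.31 + 2.84 = 15.65 million.
Denominator = 141.07 + 2.31 = 143.38 million.
Broad rate = 15.65 / 143.38 = 10.92%.
Headline unemployment rate = 10.50 / 141.07 = 7.44%.

Broad underutilization rate ≈ 10.92%; headline unemployment rate ≈ 7.44%.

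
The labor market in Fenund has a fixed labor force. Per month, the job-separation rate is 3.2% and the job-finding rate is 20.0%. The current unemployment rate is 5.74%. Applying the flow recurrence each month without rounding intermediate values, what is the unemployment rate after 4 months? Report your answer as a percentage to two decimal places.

With a fixed labor force, u_{t+1} = u_t + s·(1−u_t) − f·u_t = u_t·(1−s−f) + s.
Here 1−s−f = 0.768 and s = 0.032.
u_1 = 0.057400 × 0.768 + 0.032 = 0.076083.
u_2 = 0.076083 × 0.768 + 0.032 = 0.090432.
u_3 = 0.090432 × 0.768 + 0.032 = 0.101452.
u_4 = 0.101452 × 0.768 + 0.032 = 0.109915.

Unemployment rate after four months ≈ 10.99%.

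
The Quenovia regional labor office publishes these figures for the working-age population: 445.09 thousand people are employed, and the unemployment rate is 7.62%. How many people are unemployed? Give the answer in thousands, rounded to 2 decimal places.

About 36.71 thousand are unemployed.

Let U be the number unemployed. The labor force is E + U, and U/(E+U) = 0.0762.
So U = 0.0762 × 445.09 / (1 − 0.0762) = 33.9159 / 0.9238 ≈ 36.71 thousand.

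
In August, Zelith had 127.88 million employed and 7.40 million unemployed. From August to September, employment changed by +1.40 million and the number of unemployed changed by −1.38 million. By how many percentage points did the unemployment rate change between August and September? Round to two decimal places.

The unemployment rate changed by −1.02 percentage points.

August: labor force = 127.88 + 7.40 = 135.28; u = 7.40/135.28 = 5.47%.
September: labor force = 129.28 + 6.02 = 135.30; u = 6.02/135.30 = 4.45%.
Change = 4.45% − 5.47% = −1.02 pp.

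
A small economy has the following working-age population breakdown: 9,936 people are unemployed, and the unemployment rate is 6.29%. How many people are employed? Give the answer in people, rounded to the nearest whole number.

About 148,029 are employed.

Labor force = U / u = 9,936 / 0.0629 ≈ 157,965.
Employed = labor force − unemployed = 157,965 − 9,936 = 148,029.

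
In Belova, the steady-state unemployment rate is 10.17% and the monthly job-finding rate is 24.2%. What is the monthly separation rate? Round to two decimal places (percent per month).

Separation rate ≈ 2.74% per month.

From u* = s/(s+f): s = u·f/(1−u).
s = 0.1017 × 24.2 / (1 − 0.1017) = 2.4611 / 0.8983 ≈ 2.74% per month.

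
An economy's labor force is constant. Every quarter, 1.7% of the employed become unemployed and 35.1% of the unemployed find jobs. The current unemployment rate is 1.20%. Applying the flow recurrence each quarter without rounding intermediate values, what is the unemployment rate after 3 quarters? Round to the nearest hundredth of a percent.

Unemployment rate after three quarters ≈ 3.76%.

With a fixed labor force, u_{t+1} = u_t + s·(1−u_t) − f·u_t = u_t·(1−s−f) + s.
Here 1−s−f = 0.632 and s = 0.017.
u_1 = 0.012000 × 0.632 + 0.017 = 0.024584.
u_2 = 0.024584 × 0.632 + 0.017 = 0.032537.
u_3 = 0.032537 × 0.632 + 0.017 = 0.037563.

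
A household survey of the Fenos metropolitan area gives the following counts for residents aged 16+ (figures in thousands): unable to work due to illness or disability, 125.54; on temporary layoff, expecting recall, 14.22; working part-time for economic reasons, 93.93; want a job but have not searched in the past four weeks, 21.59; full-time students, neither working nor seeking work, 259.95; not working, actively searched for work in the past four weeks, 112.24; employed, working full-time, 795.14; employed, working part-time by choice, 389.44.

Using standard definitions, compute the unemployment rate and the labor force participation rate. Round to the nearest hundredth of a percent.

Unemployment rate ≈ 9.00%; labor force participation rate ≈ 77.53%.

Employed = 93.93 + 795.14 + 389.44 = 1,278.51 thousand (anyone who worked, including part-time for economic reasons, counts as employed).
Unemployed = 14.22 + 112.24 = 126.46 thousand (jobless and actively searching, or on temporary layoff).
Labor force = 1,278.51 + 126.46 = 1,404.97 thousand.
Not in labor force = 125.54 + 21.59 + 259.95 = 407.08 thousand (those not working and not actively searching are outside the labor force — including those who want a job but have given up searching).
Civilian working-age population = 1,404.97 + 407.08 = 1,812.05 thousand.
Unemployment rate = 126.46 / 1,404.97 = 9.00%.
Labor force participation rate = 1,404.97 / 1,812.05 = 77.53%.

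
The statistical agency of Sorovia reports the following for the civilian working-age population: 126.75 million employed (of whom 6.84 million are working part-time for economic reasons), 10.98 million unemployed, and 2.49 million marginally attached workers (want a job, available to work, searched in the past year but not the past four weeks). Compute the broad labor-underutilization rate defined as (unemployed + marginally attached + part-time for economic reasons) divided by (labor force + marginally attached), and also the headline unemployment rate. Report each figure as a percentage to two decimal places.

Labor force = 126.75 + 10.98 = 137.73 million.
Numerator = 10.98 + 2.49 + 6.84 = 20.31 million.
Denominator = 137.73 + 2.49 = 140.22 million.
Broad rate = 20.31 / 140.22 = 14.48%.
Headline unemployment rate = 10.98 / 137.73 = 7.97%.

Broad underutilization rate ≈ 14.48%; headline unemployment rate ≈ 7.97%.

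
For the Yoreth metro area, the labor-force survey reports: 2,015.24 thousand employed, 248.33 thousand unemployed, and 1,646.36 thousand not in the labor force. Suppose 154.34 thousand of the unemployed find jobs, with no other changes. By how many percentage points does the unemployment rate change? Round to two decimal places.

The unemployment rate changes by −6.82 percentage points.

Initially, labor force = 2,015.24 + 248.33 = 2,263.57 thousand, so u = 248.33/2,263.57 = 10.97%.
After the change, unemployed falls and employed rises by 154.34; labor force unchanged → E = 2,169.58, U = 93.99, labor force = 2,263.57 thousand.
New unemployment rate = 93.99 / 2,263.57 = 4.15%.
Change = 4.15% − 10.97% = −6.82 percentage points.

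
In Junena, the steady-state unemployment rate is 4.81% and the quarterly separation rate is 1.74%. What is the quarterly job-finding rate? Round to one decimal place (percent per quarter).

Job-finding rate ≈ 34.4% per quarter.

From u* = s/(s+f): f = s·(1−u)/u.
f = 1.74 × (1 − 0.0481) / 0.0481 = 1.6563 / 0.0481 ≈ 34.4% per quarter.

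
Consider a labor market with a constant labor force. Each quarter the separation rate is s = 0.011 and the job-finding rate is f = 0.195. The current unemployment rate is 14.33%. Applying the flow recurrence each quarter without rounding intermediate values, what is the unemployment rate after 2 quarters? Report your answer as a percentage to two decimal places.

With a fixed labor force, u_{t+1} = u_t + s·(1−u_t) − f·u_t = u_t·(1−s−f) + s.
Here 1−s−f = 0.794 and s = 0.011.
u_1 = 0.143300 × 0.794 + 0.011 = 0.124780.
u_2 = 0.124780 × 0.794 + 0.011 = 0.110075.

Unemployment rate after two quarters ≈ 11.01%.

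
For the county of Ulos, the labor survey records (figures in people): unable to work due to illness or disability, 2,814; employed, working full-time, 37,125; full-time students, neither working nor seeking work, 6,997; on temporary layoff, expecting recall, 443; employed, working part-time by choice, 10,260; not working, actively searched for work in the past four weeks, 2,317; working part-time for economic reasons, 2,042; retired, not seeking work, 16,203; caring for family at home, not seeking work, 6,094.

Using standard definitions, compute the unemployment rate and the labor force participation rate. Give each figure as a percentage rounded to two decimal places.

Unemployment rate ≈ 5.29%; labor force participation rate ≈ 61.91%.

Employed = 37,125 + 10,260 + 2,042 = 49,427 (anyone who worked, including part-time for economic reasons, counts as employed).
Unemployed = 443 + 2,317 = 2,760 (jobless and actively searching, or on temporary layoff).
Labor force = 49,427 + 2,760 = 52,187.
Not in labor force = 2,814 + 6,997 + 16,203 + 6,094 = 32,108 (those not working and not actively searching are outside the labor force).
Civilian working-age population = 52,187 + 32,108 = 84,295.
Unemployment rate = 2,760 / 52,187 = 5.29%.
Labor force participation rate = 52,187 / 84,295 = 61.91%.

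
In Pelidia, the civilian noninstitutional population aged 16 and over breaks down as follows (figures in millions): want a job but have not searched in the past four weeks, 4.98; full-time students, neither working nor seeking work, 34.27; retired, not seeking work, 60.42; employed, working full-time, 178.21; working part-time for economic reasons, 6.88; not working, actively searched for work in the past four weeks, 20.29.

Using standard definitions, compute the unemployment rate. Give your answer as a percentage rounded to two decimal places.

Unemployment rate ≈ 9.88%.

Employed = 178.21 + 6.88 = 185.09 million (anyone who worked, including part-time for economic reasons, counts as employed).
Unemployed = 20.29 million.
Labor force = 185.09 + 20.29 = 205.38 million.
Unemployment rate = 20.29 / 205.38 = 9.88%.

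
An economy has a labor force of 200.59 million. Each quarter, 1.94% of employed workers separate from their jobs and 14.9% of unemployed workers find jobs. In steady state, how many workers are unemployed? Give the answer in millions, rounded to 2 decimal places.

About 23.11 million are unemployed in steady state.

Steady-state unemployment rate u* = s/(s+f) = 1.94/(1.94+14.9) = 0.115202.
Unemployed = u* × labor force = 0.115202 × 200.59 ≈ 23.11 million.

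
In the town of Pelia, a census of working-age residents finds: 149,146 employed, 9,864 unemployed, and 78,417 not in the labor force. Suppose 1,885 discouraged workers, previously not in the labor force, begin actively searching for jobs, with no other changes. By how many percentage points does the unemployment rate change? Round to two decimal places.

The unemployment rate changes by +1.10 percentage points.

Initially, labor force = 149,146 + 9,864 = 159,010, so u = 9,864/159,010 = 6.20%.
After the change, unemployed and labor force both rise by 1,885 → E = 149,146, U = 11,749, labor force = 160,895.
New unemployment rate = 11,749 / 160,895 = 7.30%.
Change = 7.30% − 6.20% = +1.10 percentage points.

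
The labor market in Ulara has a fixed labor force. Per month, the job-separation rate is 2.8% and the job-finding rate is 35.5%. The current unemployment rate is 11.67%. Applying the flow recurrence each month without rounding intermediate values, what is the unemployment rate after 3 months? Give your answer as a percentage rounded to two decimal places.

Unemployment rate after three months ≈ 8.33%.

With a fixed labor force, u_{t+1} = u_t + s·(1−u_t) − f·u_t = u_t·(1−s−f) + s.
Here 1−s−f = 0.617 and s = 0.028.
u_1 = 0.116700 × 0.617 + 0.028 = 0.100004.
u_2 = 0.100004 × 0.617 + 0.028 = 0.089702.
u_3 = 0.089702 × 0.617 + 0.028 = 0.083346.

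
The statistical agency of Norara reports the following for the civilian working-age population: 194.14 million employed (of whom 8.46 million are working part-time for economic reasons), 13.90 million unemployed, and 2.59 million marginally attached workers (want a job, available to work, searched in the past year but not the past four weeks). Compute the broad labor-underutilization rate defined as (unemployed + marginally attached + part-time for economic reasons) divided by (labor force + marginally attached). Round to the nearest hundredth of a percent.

Labor force = 194.14 + 13.90 = 208.04 million.
Numerator = 13.90 + 2.59 + 8.46 = 24.95 million.
Denominator = 208.04 + 2.59 = 210.63 million.
Broad rate = 24.95 / 210.63 = 11.85%.

Broad underutilization rate ≈ 11.85%.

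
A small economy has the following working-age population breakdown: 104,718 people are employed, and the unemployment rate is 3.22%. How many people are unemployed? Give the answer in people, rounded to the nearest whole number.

About 3,484 are unemployed.

Let U be the number unemployed. The labor force is E + U, and U/(E+U) = 0.0322.
So U = 0.0322 × 104,718 / (1 − 0.0322) = 3371.92 / 0.9678 ≈ 3,484.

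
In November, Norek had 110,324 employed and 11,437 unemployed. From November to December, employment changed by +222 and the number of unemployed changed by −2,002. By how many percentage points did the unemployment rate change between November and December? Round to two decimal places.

The unemployment rate changed by −1.53 percentage points.

November: labor force = 110,324 + 11,437 = 121,761; u = 11,437/121,761 = 9.39%.
December: labor force = 110,546 + 9,435 = 119,981; u = 9,435/119,981 = 7.86%.
Change = 7.86% − 9.39% = −1.53 pp.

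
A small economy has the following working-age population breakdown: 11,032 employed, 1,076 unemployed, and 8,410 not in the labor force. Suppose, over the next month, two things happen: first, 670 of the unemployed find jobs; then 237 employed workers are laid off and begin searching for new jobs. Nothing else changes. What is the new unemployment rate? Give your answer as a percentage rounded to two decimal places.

Initially, labor force = 11,032 + 1,076 = 12,108, so u = 1,076/12,108 = 8.89%.
After the first change, unemployed falls and employed rises by 670; labor force unchanged → E = 11,702, U = 406, labor force = 12,108.
After the second change, employed falls and unemployed rises by 237; labor force unchanged → E = 11,465, U = 643, labor force = 12,108.
New unemployment rate = 643 / 12,108 = 5.31%.

New unemployment rate ≈ 5.31%.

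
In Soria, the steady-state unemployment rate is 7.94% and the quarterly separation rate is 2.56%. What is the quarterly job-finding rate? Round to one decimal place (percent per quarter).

From u* = s/(s+f): f = s·(1−u)/u.
f = 2.56 × (1 − 0.0794) / 0.0794 = 2.3567 / 0.0794 ≈ 29.7% per quarter.

Job-finding rate ≈ 29.7% per quarter.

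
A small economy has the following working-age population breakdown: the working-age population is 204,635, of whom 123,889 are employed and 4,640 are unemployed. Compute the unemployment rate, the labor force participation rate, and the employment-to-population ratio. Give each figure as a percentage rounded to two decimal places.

Labor force = employed + unemployed = 123,889 + 4,640 = 128,529.
Unemployment rate = 4,640 / 128,529 = 3.61%.
Labor force participation rate = 128,529 / 204,635 = 62.81%.
Employment-population ratio = 123,889 / 204,635 = 60.54%.

Unemployment rate ≈ 3.61%; labor force participation rate ≈ 62.81%; employment-population ratio ≈ 60.54%.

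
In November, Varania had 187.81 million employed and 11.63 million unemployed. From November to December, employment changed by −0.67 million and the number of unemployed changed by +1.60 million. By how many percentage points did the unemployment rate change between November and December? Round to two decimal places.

The unemployment rate changed by +0.77 percentage points.

November: labor force = 187.81 + 11.63 = 199.44; u = 11.63/199.44 = 5.83%.
December: labor force = 187.14 + 13.23 = 200.37; u = 13.23/200.37 = 6.60%.
Change = 6.60% − 5.83% = +0.77 pp.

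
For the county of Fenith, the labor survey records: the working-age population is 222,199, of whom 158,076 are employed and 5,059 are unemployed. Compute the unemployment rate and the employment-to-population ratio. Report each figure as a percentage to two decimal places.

Unemployment rate ≈ 3.10%; employment-population ratio ≈ 71.14%.

Labor force = employed + unemployed = 158,076 + 5,059 = 163,135.
Unemployment rate = 5,059 / 163,135 = 3.10%.
Employment-population ratio = 158,076 / 222,199 = 71.14%.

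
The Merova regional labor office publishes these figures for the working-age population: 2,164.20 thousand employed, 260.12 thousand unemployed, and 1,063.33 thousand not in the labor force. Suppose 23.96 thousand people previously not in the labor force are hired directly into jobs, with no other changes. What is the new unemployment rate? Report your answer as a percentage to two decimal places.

Initially, labor force = 2,164.20 + 260.12 = 2,424.32 thousand, so u = 260.12/2,424.32 = 10.73%.
After the change, employed and labor force both rise by 23.96; unemployed unchanged → E = 2,188.16, U = 260.12, labor force = 2,448.28 thousand.
New unemployment rate = 260.12 / 2,448.28 = 10.62%.

New unemployment rate ≈ 10.62%.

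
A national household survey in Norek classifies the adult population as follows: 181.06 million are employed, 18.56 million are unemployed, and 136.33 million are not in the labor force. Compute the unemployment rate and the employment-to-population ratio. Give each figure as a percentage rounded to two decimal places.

Unemployment rate ≈ 9.30%; employment-population ratio ≈ 53.89%.

Labor force = employed + unemployed = 181.06 + 18.56 = 199.62 million.
Working-age population = 199.62 + 136.33 = 335.95 million.
Unemployment rate = 18.56 / 199.62 = 9.30%.
Employment-population ratio = 181.06 / 335.95 = 53.89%.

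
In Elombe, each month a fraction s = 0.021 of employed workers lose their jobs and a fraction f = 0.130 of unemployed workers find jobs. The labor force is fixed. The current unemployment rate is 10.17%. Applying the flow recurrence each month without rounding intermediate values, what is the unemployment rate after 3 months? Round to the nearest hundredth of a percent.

Unemployment rate after three months ≈ 11.62%.

With a fixed labor force, u_{t+1} = u_t + s·(1−u_t) − f·u_t = u_t·(1−s−f) + s.
Here 1−s−f = 0.849 and s = 0.021.
u_1 = 0.101700 × 0.849 + 0.021 = 0.107343.
u_2 = 0.107343 × 0.849 + 0.021 = 0.112134.
u_3 = 0.112134 × 0.849 + 0.021 = 0.116202.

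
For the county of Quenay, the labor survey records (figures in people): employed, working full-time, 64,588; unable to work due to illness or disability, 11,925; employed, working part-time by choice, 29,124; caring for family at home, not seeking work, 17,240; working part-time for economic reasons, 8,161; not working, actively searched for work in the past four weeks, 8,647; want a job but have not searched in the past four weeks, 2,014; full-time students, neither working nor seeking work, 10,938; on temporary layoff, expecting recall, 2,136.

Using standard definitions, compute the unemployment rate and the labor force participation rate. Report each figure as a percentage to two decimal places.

Employed = 64,588 + 29,124 + 8,161 = 101,873 (anyone who worked, including part-time for economic reasons, counts as employed).
Unemployed = 8,647 + 2,136 = 10,783 (jobless and actively searching, or on temporary layoff).
Labor force = 101,873 + 10,783 = 112,656.
Not in labor force = 11,925 + 17,240 + 2,014 + 10,938 = 42,117 (those not working and not actively searching are outside the labor force — including those who want a job but have given up searching).
Civilian working-age population = 112,656 + 42,117 = 154,773.
Unemployment rate = 10,783 / 112,656 = 9.57%.
Labor force participation rate = 112,656 / 154,773 = 72.79%.

Unemployment rate ≈ 9.57%; labor force participation rate ≈ 72.79%.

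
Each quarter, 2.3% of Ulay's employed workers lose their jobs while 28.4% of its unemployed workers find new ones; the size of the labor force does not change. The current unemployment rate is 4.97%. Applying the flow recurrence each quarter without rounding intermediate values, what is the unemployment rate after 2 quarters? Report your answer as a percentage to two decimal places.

With a fixed labor force, u_{t+1} = u_t + s·(1−u_t) − f·u_t = u_t·(1−s−f) + s.
Here 1−s−f = 0.693 and s = 0.023.
u_1 = 0.049700 × 0.693 + 0.023 = 0.057442.
u_2 = 0.057442 × 0.693 + 0.023 = 0.062807.

Unemployment rate after two quarters ≈ 6.28%.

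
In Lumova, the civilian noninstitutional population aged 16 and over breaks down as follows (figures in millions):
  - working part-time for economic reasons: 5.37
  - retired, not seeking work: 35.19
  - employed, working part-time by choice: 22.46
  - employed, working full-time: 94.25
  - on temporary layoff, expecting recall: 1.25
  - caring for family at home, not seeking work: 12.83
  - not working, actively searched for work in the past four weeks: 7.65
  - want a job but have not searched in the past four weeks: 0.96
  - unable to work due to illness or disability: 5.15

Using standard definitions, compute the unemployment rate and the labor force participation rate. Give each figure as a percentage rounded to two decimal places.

Unemployment rate ≈ 6.79%; labor force participation rate ≈ 70.76%.

Employed = 5.37 + 22.46 + 94.25 = 122.08 million (anyone who worked, including part-time for economic reasons, counts as employed).
Unemployed = 1.25 + 7.65 = 8.90 million (jobless and actively searching, or on temporary layoff).
Labor force = 122.08 + 8.90 = 130.98 million.
Not in labor force = 35.19 + 12.83 + 0.96 + 5.15 = 54.13 million (those not working and not actively searching are outside the labor force — including those who want a job but have given up searching).
Civilian working-age population = 130.98 + 54.13 = 185.11 million.
Unemployment rate = 8.90 / 130.98 = 6.79%.
Labor force participation rate = 130.98 / 185.11 = 70.76%.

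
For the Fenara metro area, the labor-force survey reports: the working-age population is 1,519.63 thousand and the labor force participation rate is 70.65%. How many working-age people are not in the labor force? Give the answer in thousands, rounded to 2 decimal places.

Share not in the labor force = 1 − 0.7065 = 0.2935.
Not in labor force = 0.2935 × 1,519.63 ≈ 446.01 thousand.

About 446.01 thousand are not in the labor force.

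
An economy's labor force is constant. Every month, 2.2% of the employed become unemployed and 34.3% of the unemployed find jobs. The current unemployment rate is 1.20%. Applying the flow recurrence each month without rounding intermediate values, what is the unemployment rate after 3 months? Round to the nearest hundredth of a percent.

With a fixed labor force, u_{t+1} = u_t + s·(1−u_t) − f·u_t = u_t·(1−s−f) + s.
Here 1−s−f = 0.635 and s = 0.022.
u_1 = 0.012000 × 0.635 + 0.022 = 0.029620.
u_2 = 0.029620 × 0.635 + 0.022 = 0.040809.
u_3 = 0.040809 × 0.635 + 0.022 = 0.047914.

Unemployment rate after three months ≈ 4.79%.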